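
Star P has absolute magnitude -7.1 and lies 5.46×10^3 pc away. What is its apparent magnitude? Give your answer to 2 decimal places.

m = M + 5 log₁₀(d/10 pc) = -7.1 + 5 log₁₀(5.46×10^3/10)
  = -7.1 + 5 × 2.737 = -7.1 + 13.69 = 6.59.

6.59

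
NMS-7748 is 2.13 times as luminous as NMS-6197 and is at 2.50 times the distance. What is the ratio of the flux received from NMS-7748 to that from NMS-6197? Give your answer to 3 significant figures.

0.341

F = L/(4πd²), so F_NMS-7748/F_NMS-6197 = (L_NMS-7748/L_NMS-6197) / (d_NMS-7748/d_NMS-6197)²
= 2.13 / (2.50)² = 2.13 / 6.250 = 0.3408.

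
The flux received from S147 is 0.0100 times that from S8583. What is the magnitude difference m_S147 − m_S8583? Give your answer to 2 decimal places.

5.00

m_S147 − m_S8583 = −2.5 log₁₀(F_S147/F_S8583) = −2.5 log₁₀(0.0100) = −2.5 × (-2.000) = 5.000.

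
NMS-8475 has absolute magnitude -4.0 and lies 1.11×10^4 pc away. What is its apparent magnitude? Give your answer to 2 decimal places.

11.23

m = M + 5 log₁₀(d/10 pc) = -4.0 + 5 log₁₀(1.11×10^4/10)
  = -4.0 + 5 × 3.045 = -4.0 + 15.23 = 11.23.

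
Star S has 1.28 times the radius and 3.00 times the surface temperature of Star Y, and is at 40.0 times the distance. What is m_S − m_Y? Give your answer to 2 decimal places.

2.70

L_S/L_Y = (1.28)²(3.00)⁴ = 132.7.
F_S/F_Y = (L_S/L_Y)/(d_S/d_Y)² = 132.7/1600 = 0.08294.
m_S − m_Y = −2.5 log₁₀(0.08294) = 2.70.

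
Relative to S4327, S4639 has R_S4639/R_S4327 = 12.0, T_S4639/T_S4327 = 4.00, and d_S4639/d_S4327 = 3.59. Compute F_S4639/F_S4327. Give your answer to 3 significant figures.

2.86×10^3

L_S4639/L_S4327 = (R_S4639/R_S4327)²(T_S4639/T_S4327)⁴ = (12.0)² × (4.00)⁴ = 3.686×10^4.
F_S4639/F_S4327 = (L_S4639/L_S4327)/(d_S4639/d_S4327)² = 3.686×10^4 / (3.59)² = 2860.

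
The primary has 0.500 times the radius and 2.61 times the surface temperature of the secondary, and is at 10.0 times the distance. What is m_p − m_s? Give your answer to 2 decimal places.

L_p/L_s = (0.500)²(2.61)⁴ = 11.60.
F_p/F_s = (L_p/L_s)/(d_p/d_s)² = 11.60/100.0 = 0.1160.
m_p − m_s = −2.5 log₁₀(0.1160) = 2.34.

2.34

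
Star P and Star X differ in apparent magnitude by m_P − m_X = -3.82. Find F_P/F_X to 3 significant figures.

33.7

F_P/F_X = 10^(−(m_P − m_X)/2.5) = 10^(3.82/2.5) = 10^1.528 = 33.73.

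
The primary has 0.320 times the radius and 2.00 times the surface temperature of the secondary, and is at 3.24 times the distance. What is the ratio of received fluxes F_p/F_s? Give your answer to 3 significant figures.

0.156

L_p/L_s = (R_p/R_s)²(T_p/T_s)⁴ = (0.320)² × (2.00)⁴ = 1.638.
F_p/F_s = (L_p/L_s)/(d_p/d_s)² = 1.638 / (3.24)² = 0.1561.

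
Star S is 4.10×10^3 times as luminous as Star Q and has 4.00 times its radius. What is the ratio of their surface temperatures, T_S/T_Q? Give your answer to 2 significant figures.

L ∝ R²T⁴ gives T ∝ (L/R²)^(1/4), so
T_S/T_Q = (4.10×10^3 / 4.00²)^(1/4) = (256.2)^(1/4) = 4.001.

4.0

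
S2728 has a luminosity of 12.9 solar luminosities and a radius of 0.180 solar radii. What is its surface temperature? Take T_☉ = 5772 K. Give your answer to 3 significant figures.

T/T_☉ = (L/L_☉)^(1/4) / (R/R_☉)^(1/2)
T = 5772 × (12.9)^(1/4) / √(0.180) = 5772 × 1.895 / 0.4243 = 2.578×10^4 K.

2.58×10^4 K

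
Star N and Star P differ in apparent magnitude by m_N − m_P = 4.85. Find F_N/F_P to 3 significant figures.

0.0115

F_N/F_P = 10^(−(m_N − m_P)/2.5) = 10^(-4.85/2.5) = 10^-1.940 = 0.01148.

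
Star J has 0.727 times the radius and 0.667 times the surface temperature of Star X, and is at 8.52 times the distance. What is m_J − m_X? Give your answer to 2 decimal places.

7.10

L_J/L_X = (0.727)²(0.667)⁴ = 0.1046.
F_J/F_X = (L_J/L_X)/(d_J/d_X)² = 0.1046/72.59 = 0.001441.
m_J − m_X = −2.5 log₁₀(0.001441) = 7.10.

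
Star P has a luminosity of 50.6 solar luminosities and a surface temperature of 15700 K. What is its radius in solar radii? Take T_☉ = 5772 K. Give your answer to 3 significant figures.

R/R_☉ = √(L/L_☉) / (T/T_☉)² = √(50.6) / (2.720)²
       = 7.113 / 7.399 = 0.9615.

0.961 solar radii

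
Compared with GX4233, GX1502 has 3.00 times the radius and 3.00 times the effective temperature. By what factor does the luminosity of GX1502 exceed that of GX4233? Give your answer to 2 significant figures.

From the Stefan–Boltzmann law, L ∝ R²T⁴, so
L_GX1502/L_GX4233 = (R_GX1502/R_GX4233)² (T_GX1502/T_GX4233)⁴ = (3.00)² × (3.00)⁴ = 9.000 × 81.00 = 729.0.

7.3×10^2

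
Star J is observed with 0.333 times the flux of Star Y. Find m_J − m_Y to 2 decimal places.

m_J − m_Y = −2.5 log₁₀(F_J/F_Y) = −2.5 log₁₀(0.333) = −2.5 × (-0.478) = 1.194.

1.19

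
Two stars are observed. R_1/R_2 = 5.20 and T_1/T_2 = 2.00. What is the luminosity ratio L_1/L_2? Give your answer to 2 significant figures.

4.3×10^2

From the Stefan–Boltzmann law, L ∝ R²T⁴, so
L_1/L_2 = (R_1/R_2)² (T_1/T_2)⁴ = (5.20)² × (2.00)⁴ = 27.04 × 16.00 = 432.6.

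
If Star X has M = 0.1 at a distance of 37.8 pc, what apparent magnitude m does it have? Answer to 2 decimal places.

m = M + 5 log₁₀(d/10 pc) = 0.1 + 5 log₁₀(37.8/10)
  = 0.1 + 5 × 0.577 = 0.1 + 2.89 = 2.99.

2.99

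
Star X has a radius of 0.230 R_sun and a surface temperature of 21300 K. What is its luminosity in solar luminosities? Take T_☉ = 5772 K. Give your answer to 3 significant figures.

9.81 solar luminosities

L/L_☉ = (R/R_☉)² (T/T_☉)⁴ = (0.230)² × (21300/5772)⁴
       = 0.05290 × (3.690)⁴ = 0.05290 × 185.4 = 9.810.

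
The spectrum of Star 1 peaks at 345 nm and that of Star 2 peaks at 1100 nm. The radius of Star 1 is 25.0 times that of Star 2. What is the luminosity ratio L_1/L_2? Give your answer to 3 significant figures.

Wien's law gives T ∝ 1/λ_max, so T_1/T_2 = λ_2/λ_1 = 1100/345 = 3.188.
Then L ∝ R²T⁴ gives L_1/L_2 = (25.0)² × (3.188)⁴ = 625.0 × 103.3 = 6.459×10^4.

6.46×10^4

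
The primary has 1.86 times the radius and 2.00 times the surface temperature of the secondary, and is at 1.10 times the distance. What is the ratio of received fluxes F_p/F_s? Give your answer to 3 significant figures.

45.7

L_p/L_s = (R_p/R_s)²(T_p/T_s)⁴ = (1.86)² × (2.00)⁴ = 55.35.
F_p/F_s = (L_p/L_s)/(d_p/d_s)² = 55.35 / (1.10)² = 45.75.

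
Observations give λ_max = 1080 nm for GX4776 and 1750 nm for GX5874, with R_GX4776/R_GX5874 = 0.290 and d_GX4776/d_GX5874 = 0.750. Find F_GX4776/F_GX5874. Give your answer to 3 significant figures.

Wien's law: T_GX4776/T_GX5874 = λ_GX5874/λ_GX4776 = 1750/1080 = 1.620.
L_GX4776/L_GX5874 = (R_GX4776/R_GX5874)²(T_GX4776/T_GX5874)⁴ = (0.290)²(1.620)⁴ = 0.5798.
F_GX4776/F_GX5874 = (L_GX4776/L_GX5874)/(d_GX4776/d_GX5874)² = 0.5798/(0.750)² = 1.031.

1.03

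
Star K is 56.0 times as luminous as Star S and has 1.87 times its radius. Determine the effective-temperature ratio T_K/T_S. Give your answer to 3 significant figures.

L ∝ R²T⁴ gives T ∝ (L/R²)^(1/4), so
T_K/T_S = (56.0 / 1.87²)^(1/4) = (16.01)^(1/4) = 2.000.

2.00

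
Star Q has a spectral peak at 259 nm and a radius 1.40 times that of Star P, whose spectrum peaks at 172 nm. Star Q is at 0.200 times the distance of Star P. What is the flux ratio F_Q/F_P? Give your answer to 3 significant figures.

9.53

Wien's law: T_Q/T_P = λ_P/λ_Q = 172/259 = 0.6641.
L_Q/L_P = (R_Q/R_P)²(T_Q/T_P)⁴ = (1.40)²(0.6641)⁴ = 0.3812.
F_Q/F_P = (L_Q/L_P)/(d_Q/d_P)² = 0.3812/(0.200)² = 9.530.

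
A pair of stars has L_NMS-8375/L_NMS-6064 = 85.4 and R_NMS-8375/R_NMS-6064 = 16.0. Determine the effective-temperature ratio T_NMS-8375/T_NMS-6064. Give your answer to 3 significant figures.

L ∝ R²T⁴ gives T ∝ (L/R²)^(1/4), so
T_NMS-8375/T_NMS-6064 = (85.4 / 16.0²)^(1/4) = (0.3336)^(1/4) = 0.7600.

0.760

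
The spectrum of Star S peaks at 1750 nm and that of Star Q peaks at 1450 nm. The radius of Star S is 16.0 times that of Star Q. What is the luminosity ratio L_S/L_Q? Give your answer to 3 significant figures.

Wien's law gives T ∝ 1/λ_max, so T_S/T_Q = λ_Q/λ_S = 1450/1750 = 0.8286.
Then L ∝ R²T⁴ gives L_S/L_Q = (16.0)² × (0.8286)⁴ = 256.0 × 0.4713 = 120.7.

121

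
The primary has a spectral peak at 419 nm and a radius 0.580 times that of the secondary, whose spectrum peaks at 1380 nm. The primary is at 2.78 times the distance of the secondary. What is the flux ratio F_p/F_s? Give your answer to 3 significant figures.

Wien's law: T_p/T_s = λ_s/λ_p = 1380/419 = 3.294.
L_p/L_s = (R_p/R_s)²(T_p/T_s)⁴ = (0.580)²(3.294)⁴ = 39.58.
F_p/F_s = (L_p/L_s)/(d_p/d_s)² = 39.58/(2.78)² = 5.122.

5.12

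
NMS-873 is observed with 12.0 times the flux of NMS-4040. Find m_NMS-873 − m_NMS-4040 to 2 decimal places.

-2.70

m_NMS-873 − m_NMS-4040 = −2.5 log₁₀(F_NMS-873/F_NMS-4040) = −2.5 log₁₀(12.0) = −2.5 × (1.079) = -2.698.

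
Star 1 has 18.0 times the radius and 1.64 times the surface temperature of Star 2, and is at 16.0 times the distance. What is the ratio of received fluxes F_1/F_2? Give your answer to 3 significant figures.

L_1/L_2 = (R_1/R_2)²(T_1/T_2)⁴ = (18.0)² × (1.64)⁴ = 2344.
F_1/F_2 = (L_1/L_2)/(d_1/d_2)² = 2344 / (16.0)² = 9.155.

9.16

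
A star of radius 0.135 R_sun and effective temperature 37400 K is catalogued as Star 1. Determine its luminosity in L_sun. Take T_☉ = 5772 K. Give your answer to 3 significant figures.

32.1 L_sun

L/L_☉ = (R/R_☉)² (T/T_☉)⁴ = (0.135)² × (37400/5772)⁴
       = 0.01823 × (6.480)⁴ = 0.01823 × 1763 = 32.13.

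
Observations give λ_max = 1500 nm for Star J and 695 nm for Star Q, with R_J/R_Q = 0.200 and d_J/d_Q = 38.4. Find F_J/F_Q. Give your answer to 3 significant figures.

Wien's law: T_J/T_Q = λ_Q/λ_J = 695/1500 = 0.4633.
L_J/L_Q = (R_J/R_Q)²(T_J/T_Q)⁴ = (0.200)²(0.4633)⁴ = 0.001843.
F_J/F_Q = (L_J/L_Q)/(d_J/d_Q)² = 0.001843/(38.4)² = 1.250×10^-6.

1.25×10^-6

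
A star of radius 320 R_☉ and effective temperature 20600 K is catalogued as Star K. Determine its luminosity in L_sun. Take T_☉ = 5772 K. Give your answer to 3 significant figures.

L/L_☉ = (R/R_☉)² (T/T_☉)⁴ = (320)² × (20600/5772)⁴
       = 1.024×10^5 × (3.569)⁴ = 1.024×10^5 × 162.2 = 1.661×10^7.

1.66×10^7 L_sun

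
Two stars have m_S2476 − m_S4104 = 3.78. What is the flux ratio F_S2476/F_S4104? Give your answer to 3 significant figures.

F_S2476/F_S4104 = 10^(−(m_S2476 − m_S4104)/2.5) = 10^(-3.78/2.5) = 10^-1.512 = 0.03076.

0.0308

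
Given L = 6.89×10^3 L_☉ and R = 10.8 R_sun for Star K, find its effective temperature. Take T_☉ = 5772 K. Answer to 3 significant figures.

1.60×10^4 K

T/T_☉ = (L/L_☉)^(1/4) / (R/R_☉)^(1/2)
T = 5772 × (6.89×10^3)^(1/4) / √(10.8) = 5772 × 9.111 / 3.286 = 1.600×10^4 K.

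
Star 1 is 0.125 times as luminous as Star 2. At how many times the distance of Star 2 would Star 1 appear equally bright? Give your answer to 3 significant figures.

Equal flux requires L_1/d_1² = L_2/d_2², so d_1/d_2 = √(L_1/L_2)
= √(0.125) = 0.3536.

0.354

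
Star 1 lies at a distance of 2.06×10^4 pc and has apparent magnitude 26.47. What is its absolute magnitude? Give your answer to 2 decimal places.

M = m − 5 log₁₀(d/10 pc) = 26.47 − 5 log₁₀(2.06×10^4/10)
  = 26.47 − 5 × 3.314 = 26.47 − 16.57 = 9.90.

9.90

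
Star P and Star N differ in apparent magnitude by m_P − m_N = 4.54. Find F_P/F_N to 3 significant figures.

F_P/F_N = 10^(−(m_P − m_N)/2.5) = 10^(-4.54/2.5) = 10^-1.816 = 0.01528.

0.0153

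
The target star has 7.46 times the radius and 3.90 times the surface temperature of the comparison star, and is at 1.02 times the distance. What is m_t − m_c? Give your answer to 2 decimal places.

L_t/L_c = (7.46)²(3.90)⁴ = 1.287×10^4.
F_t/F_c = (L_t/L_c)/(d_t/d_c)² = 1.287×10^4/1.040 = 1.237×10^4.
m_t − m_c = −2.5 log₁₀(1.237×10^4) = -10.23.

-10.23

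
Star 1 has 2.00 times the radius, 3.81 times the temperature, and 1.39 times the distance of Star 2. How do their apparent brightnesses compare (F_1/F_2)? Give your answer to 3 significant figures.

436

L_1/L_2 = (R_1/R_2)²(T_1/T_2)⁴ = (2.00)² × (3.81)⁴ = 842.9.
F_1/F_2 = (L_1/L_2)/(d_1/d_2)² = 842.9 / (1.39)² = 436.2.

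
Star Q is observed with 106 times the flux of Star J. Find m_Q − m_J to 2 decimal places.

-5.06

m_Q − m_J = −2.5 log₁₀(F_Q/F_J) = −2.5 log₁₀(106) = −2.5 × (2.025) = -5.063.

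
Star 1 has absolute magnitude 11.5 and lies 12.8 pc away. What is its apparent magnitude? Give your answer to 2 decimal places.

12.04

m = M + 5 log₁₀(d/10 pc) = 11.5 + 5 log₁₀(12.8/10)
  = 11.5 + 5 × 0.107 = 11.5 + 0.54 = 12.04.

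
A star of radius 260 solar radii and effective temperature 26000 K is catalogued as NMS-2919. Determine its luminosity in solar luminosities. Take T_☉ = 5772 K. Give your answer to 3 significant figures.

L/L_☉ = (R/R_☉)² (T/T_☉)⁴ = (260)² × (26000/5772)⁴
       = 6.760×10^4 × (4.505)⁴ = 6.760×10^4 × 411.7 = 2.783×10^7.

2.78×10^7 solar luminosities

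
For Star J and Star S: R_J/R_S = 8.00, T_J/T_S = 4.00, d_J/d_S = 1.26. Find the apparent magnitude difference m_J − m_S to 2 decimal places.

L_J/L_S = (8.00)²(4.00)⁴ = 1.638×10^4.
F_J/F_S = (L_J/L_S)/(d_J/d_S)² = 1.638×10^4/1.588 = 1.032×10^4.
m_J − m_S = −2.5 log₁₀(1.032×10^4) = -10.03.

-10.03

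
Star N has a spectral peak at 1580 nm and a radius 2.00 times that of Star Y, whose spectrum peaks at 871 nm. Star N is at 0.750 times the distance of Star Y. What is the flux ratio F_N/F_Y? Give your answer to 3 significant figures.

Wien's law: T_N/T_Y = λ_Y/λ_N = 871/1580 = 0.5513.
L_N/L_Y = (R_N/R_Y)²(T_N/T_Y)⁴ = (2.00)²(0.5513)⁴ = 0.3694.
F_N/F_Y = (L_N/L_Y)/(d_N/d_Y)² = 0.3694/(0.750)² = 0.6567.

0.657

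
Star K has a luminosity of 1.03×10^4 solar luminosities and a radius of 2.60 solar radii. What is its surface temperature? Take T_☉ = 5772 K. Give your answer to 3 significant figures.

T/T_☉ = (L/L_☉)^(1/4) / (R/R_☉)^(1/2)
T = 5772 × (1.03×10^4)^(1/4) / √(2.60) = 5772 × 10.07 / 1.612 = 3.606×10^4 K.

3.61×10^4 K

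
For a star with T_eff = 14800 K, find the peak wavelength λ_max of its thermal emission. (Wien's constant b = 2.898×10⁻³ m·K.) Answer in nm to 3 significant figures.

λ_max = b/T = 2.898×10⁻³ / 14800 = 1.96×10^-7 m = 195.8 nm.

196 nm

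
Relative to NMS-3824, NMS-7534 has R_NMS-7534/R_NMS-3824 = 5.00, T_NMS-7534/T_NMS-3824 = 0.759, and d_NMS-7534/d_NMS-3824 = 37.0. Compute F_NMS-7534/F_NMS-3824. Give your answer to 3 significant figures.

L_NMS-7534/L_NMS-3824 = (R_NMS-7534/R_NMS-3824)²(T_NMS-7534/T_NMS-3824)⁴ = (5.00)² × (0.759)⁴ = 8.297.
F_NMS-7534/F_NMS-3824 = (L_NMS-7534/L_NMS-3824)/(d_NMS-7534/d_NMS-3824)² = 8.297 / (37.0)² = 0.006060.

0.00606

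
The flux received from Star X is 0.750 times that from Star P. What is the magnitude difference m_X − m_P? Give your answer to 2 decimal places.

m_X − m_P = −2.5 log₁₀(F_X/F_P) = −2.5 log₁₀(0.750) = −2.5 × (-0.125) = 0.312.

0.31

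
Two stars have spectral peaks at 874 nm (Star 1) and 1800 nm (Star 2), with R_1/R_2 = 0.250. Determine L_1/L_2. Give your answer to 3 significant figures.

1.12

Wien's law gives T ∝ 1/λ_max, so T_1/T_2 = λ_2/λ_1 = 1800/874 = 2.059.
Then L ∝ R²T⁴ gives L_1/L_2 = (0.250)² × (2.059)⁴ = 0.06250 × 17.99 = 1.124.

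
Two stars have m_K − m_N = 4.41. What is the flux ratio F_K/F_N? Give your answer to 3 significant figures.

F_K/F_N = 10^(−(m_K − m_N)/2.5) = 10^(-4.41/2.5) = 10^-1.764 = 0.01722.

0.0172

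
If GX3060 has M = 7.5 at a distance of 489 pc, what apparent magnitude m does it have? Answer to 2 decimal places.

m = M + 5 log₁₀(d/10 pc) = 7.5 + 5 log₁₀(489/10)
  = 7.5 + 5 × 1.689 = 7.5 + 8.45 = 15.95.

15.95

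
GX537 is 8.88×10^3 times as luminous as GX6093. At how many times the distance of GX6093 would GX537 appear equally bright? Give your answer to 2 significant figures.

Equal flux requires L_GX537/d_GX537² = L_GX6093/d_GX6093², so d_GX537/d_GX6093 = √(L_GX537/L_GX6093)
= √(8.88×10^3) = 94.23.

94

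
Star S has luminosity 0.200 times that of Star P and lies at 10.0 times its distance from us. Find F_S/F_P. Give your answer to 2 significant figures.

F = L/(4πd²), so F_S/F_P = (L_S/L_P) / (d_S/d_P)²
= 0.200 / (10.0)² = 0.200 / 100.0 = 0.002000.

0.0020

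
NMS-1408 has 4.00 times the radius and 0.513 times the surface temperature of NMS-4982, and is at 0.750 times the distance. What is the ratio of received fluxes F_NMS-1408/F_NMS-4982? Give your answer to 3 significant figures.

1.97

L_NMS-1408/L_NMS-4982 = (R_NMS-1408/R_NMS-4982)²(T_NMS-1408/T_NMS-4982)⁴ = (4.00)² × (0.513)⁴ = 1.108.
F_NMS-1408/F_NMS-4982 = (L_NMS-1408/L_NMS-4982)/(d_NMS-1408/d_NMS-4982)² = 1.108 / (0.750)² = 1.970.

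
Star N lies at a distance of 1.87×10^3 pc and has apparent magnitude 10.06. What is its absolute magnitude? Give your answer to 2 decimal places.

-1.30

M = m − 5 log₁₀(d/10 pc) = 10.06 − 5 log₁₀(1.87×10^3/10)
  = 10.06 − 5 × 2.272 = 10.06 − 11.36 = -1.30.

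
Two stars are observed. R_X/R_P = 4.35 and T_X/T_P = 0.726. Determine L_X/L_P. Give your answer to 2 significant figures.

From the Stefan–Boltzmann law, L ∝ R²T⁴, so
L_X/L_P = (R_X/R_P)² (T_X/T_P)⁴ = (4.35)² × (0.726)⁴ = 18.92 × 0.2778 = 5.257.

5.3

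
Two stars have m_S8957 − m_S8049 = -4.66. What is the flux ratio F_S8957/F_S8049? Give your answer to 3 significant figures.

F_S8957/F_S8049 = 10^(−(m_S8957 − m_S8049)/2.5) = 10^(4.66/2.5) = 10^1.864 = 73.11.

73.1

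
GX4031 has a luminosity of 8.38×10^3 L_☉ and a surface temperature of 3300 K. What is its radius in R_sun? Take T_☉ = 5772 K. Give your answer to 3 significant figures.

R/R_☉ = √(L/L_☉) / (T/T_☉)² = √(8.38×10^3) / (0.5717)²
       = 91.54 / 0.3269 = 280.1.

280 R_sun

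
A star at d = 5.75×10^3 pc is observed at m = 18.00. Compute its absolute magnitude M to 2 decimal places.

M = m − 5 log₁₀(d/10 pc) = 18.00 − 5 log₁₀(5.75×10^3/10)
  = 18.00 − 5 × 2.760 = 18.00 − 13.80 = 4.20.

4.20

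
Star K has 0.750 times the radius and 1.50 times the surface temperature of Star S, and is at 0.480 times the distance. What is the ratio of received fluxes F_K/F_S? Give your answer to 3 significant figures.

L_K/L_S = (R_K/R_S)²(T_K/T_S)⁴ = (0.750)² × (1.50)⁴ = 2.848.
F_K/F_S = (L_K/L_S)/(d_K/d_S)² = 2.848 / (0.480)² = 12.36.

12.4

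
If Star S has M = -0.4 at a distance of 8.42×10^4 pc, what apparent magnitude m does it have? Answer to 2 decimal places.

19.23

m = M + 5 log₁₀(d/10 pc) = -0.4 + 5 log₁₀(8.42×10^4/10)
  = -0.4 + 5 × 3.925 = -0.4 + 19.63 = 19.23.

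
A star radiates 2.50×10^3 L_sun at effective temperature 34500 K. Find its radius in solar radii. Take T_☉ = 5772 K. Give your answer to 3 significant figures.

1.40 solar radii

R/R_☉ = √(L/L_☉) / (T/T_☉)² = √(2.50×10^3) / (5.977)²
       = 50.00 / 35.73 = 1.400.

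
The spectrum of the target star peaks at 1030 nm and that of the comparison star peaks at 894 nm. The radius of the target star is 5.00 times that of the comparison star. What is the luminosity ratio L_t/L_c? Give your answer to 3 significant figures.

Wien's law gives T ∝ 1/λ_max, so T_t/T_c = λ_c/λ_t = 894/1030 = 0.8680.
Then L ∝ R²T⁴ gives L_t/L_c = (5.00)² × (0.8680)⁴ = 25.00 × 0.5675 = 14.19.

14.2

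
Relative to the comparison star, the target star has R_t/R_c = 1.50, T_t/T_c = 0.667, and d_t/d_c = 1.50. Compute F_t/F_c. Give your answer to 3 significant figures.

L_t/L_c = (R_t/R_c)²(T_t/T_c)⁴ = (1.50)² × (0.667)⁴ = 0.4453.
F_t/F_c = (L_t/L_c)/(d_t/d_c)² = 0.4453 / (1.50)² = 0.1979.

0.198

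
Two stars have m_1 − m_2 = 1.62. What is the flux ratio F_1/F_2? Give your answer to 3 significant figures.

F_1/F_2 = 10^(−(m_1 − m_2)/2.5) = 10^(-1.62/2.5) = 10^-0.648 = 0.2249.

0.225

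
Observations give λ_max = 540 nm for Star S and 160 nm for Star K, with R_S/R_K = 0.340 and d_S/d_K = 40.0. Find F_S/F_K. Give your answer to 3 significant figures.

5.57×10^-7

Wien's law: T_S/T_K = λ_K/λ_S = 160/540 = 0.2963.
L_S/L_K = (R_S/R_K)²(T_S/T_K)⁴ = (0.340)²(0.2963)⁴ = 8.910×10^-4.
F_S/F_K = (L_S/L_K)/(d_S/d_K)² = 8.910×10^-4/(40.0)² = 5.569×10^-7.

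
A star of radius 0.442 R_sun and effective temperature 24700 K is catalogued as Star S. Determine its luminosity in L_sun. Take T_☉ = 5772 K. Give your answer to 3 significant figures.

65.5 L_sun

L/L_☉ = (R/R_☉)² (T/T_☉)⁴ = (0.442)² × (24700/5772)⁴
       = 0.1954 × (4.279)⁴ = 0.1954 × 335.3 = 65.51.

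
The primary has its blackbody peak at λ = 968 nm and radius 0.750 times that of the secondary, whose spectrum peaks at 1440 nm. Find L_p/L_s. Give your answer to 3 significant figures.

Wien's law gives T ∝ 1/λ_max, so T_p/T_s = λ_s/λ_p = 1440/968 = 1.488.
Then L ∝ R²T⁴ gives L_p/L_s = (0.750)² × (1.488)⁴ = 0.5625 × 4.897 = 2.755.

2.75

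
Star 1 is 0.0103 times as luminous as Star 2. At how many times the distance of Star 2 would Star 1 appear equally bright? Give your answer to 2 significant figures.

Equal flux requires L_1/d_1² = L_2/d_2², so d_1/d_2 = √(L_1/L_2)
= √(0.0103) = 0.1015.

0.10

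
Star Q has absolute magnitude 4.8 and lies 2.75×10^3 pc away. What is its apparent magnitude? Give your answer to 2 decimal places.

m = M + 5 log₁₀(d/10 pc) = 4.8 + 5 log₁₀(2.75×10^3/10)
  = 4.8 + 5 × 2.439 = 4.8 + 12.20 = 17.00.

17.00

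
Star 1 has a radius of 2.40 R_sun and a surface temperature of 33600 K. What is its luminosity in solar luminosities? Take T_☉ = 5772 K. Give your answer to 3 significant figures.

6.61×10^3 solar luminosities

L/L_☉ = (R/R_☉)² (T/T_☉)⁴ = (2.40)² × (33600/5772)⁴
       = 5.760 × (5.821)⁴ = 5.760 × 1148 = 6614.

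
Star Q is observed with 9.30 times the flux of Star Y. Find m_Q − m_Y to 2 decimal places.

-2.42

m_Q − m_Y = −2.5 log₁₀(F_Q/F_Y) = −2.5 log₁₀(9.30) = −2.5 × (0.968) = -2.421.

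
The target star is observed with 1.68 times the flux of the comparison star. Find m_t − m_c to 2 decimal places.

m_t − m_c = −2.5 log₁₀(F_t/F_c) = −2.5 log₁₀(1.68) = −2.5 × (0.225) = -0.563.

-0.56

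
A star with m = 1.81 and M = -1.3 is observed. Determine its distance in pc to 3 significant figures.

41.9 pc

m − M = 5 log₁₀(d/10 pc)
1.81 − (-1.3) = 3.11 = 5 log₁₀(d/10)
d = 10 × 10^(3.11/5) = 10 × 10^0.622 = 41.88 pc.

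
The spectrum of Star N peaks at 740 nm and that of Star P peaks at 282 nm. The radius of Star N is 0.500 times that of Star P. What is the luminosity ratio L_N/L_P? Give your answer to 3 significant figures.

0.00527

Wien's law gives T ∝ 1/λ_max, so T_N/T_P = λ_P/λ_N = 282/740 = 0.3811.
Then L ∝ R²T⁴ gives L_N/L_P = (0.500)² × (0.3811)⁴ = 0.2500 × 0.02109 = 0.005272.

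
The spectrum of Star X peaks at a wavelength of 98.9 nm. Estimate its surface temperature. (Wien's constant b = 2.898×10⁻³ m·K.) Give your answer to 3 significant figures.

T = b/λ_max = 2.898×10⁻³ / (98.9×10⁻⁹) = 2.930×10^4 K.

2.93×10^4 K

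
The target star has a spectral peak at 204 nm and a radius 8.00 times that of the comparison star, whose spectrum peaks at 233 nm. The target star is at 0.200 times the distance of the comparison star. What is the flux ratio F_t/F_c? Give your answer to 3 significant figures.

2.72×10^3

Wien's law: T_t/T_c = λ_c/λ_t = 233/204 = 1.142.
L_t/L_c = (R_t/R_c)²(T_t/T_c)⁴ = (8.00)²(1.142)⁴ = 108.9.
F_t/F_c = (L_t/L_c)/(d_t/d_c)² = 108.9/(0.200)² = 2723.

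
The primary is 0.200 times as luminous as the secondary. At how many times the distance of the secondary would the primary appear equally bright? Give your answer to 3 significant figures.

Equal flux requires L_p/d_p² = L_s/d_s², so d_p/d_s = √(L_p/L_s)
= √(0.200) = 0.4472.

0.447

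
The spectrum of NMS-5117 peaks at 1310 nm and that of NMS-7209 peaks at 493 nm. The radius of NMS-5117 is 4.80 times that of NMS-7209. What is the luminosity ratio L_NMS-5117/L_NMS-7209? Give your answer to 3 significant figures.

0.462

Wien's law gives T ∝ 1/λ_max, so T_NMS-5117/T_NMS-7209 = λ_NMS-7209/λ_NMS-5117 = 493/1310 = 0.3763.
Then L ∝ R²T⁴ gives L_NMS-5117/L_NMS-7209 = (4.80)² × (0.3763)⁴ = 23.04 × 0.02006 = 0.4622.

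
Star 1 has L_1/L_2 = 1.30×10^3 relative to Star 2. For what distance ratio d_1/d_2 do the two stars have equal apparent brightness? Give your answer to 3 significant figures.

Equal flux requires L_1/d_1² = L_2/d_2², so d_1/d_2 = √(L_1/L_2)
= √(1.30×10^3) = 36.06.

36.1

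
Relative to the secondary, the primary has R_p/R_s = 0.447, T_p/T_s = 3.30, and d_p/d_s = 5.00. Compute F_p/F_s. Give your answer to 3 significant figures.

0.948

L_p/L_s = (R_p/R_s)²(T_p/T_s)⁴ = (0.447)² × (3.30)⁴ = 23.70.
F_p/F_s = (L_p/L_s)/(d_p/d_s)² = 23.70 / (5.00)² = 0.9478.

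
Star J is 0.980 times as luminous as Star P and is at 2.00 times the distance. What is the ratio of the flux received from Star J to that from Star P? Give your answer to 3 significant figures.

0.245

F = L/(4πd²), so F_J/F_P = (L_J/L_P) / (d_J/d_P)²
= 0.980 / (2.00)² = 0.980 / 4.000 = 0.2450.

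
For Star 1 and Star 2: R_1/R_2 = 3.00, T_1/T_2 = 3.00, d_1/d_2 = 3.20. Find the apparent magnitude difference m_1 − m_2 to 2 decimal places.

L_1/L_2 = (3.00)²(3.00)⁴ = 729.0.
F_1/F_2 = (L_1/L_2)/(d_1/d_2)² = 729.0/10.24 = 71.19.
m_1 − m_2 = −2.5 log₁₀(71.19) = -4.63.

-4.63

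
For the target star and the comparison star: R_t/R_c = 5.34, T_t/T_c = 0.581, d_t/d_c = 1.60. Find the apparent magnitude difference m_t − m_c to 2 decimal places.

L_t/L_c = (5.34)²(0.581)⁴ = 3.249.
F_t/F_c = (L_t/L_c)/(d_t/d_c)² = 3.249/2.560 = 1.269.
m_t − m_c = −2.5 log₁₀(1.269) = -0.26.

-0.26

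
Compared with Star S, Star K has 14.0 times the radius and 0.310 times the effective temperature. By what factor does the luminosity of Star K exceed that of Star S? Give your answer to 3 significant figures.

From the Stefan–Boltzmann law, L ∝ R²T⁴, so
L_K/L_S = (R_K/R_S)² (T_K/T_S)⁴ = (14.0)² × (0.310)⁴ = 196.0 × 0.009235 = 1.810.

1.81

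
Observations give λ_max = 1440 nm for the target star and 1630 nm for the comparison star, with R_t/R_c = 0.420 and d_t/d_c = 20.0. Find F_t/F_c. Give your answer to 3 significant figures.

7.24×10^-4

Wien's law: T_t/T_c = λ_c/λ_t = 1630/1440 = 1.132.
L_t/L_c = (R_t/R_c)²(T_t/T_c)⁴ = (0.420)²(1.132)⁴ = 0.2896.
F_t/F_c = (L_t/L_c)/(d_t/d_c)² = 0.2896/(20.0)² = 7.240×10^-4.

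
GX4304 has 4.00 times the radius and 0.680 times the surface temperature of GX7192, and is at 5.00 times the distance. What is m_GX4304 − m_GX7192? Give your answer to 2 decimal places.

L_GX4304/L_GX7192 = (4.00)²(0.680)⁴ = 3.421.
F_GX4304/F_GX7192 = (L_GX4304/L_GX7192)/(d_GX4304/d_GX7192)² = 3.421/25.00 = 0.1368.
m_GX4304 − m_GX7192 = −2.5 log₁₀(0.1368) = 2.16.

2.16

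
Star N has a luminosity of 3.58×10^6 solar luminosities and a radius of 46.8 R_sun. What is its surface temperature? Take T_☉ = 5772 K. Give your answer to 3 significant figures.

3.67×10^4 K

T/T_☉ = (L/L_☉)^(1/4) / (R/R_☉)^(1/2)
T = 5772 × (3.58×10^6)^(1/4) / √(46.8) = 5772 × 43.50 / 6.841 = 3.670×10^4 K.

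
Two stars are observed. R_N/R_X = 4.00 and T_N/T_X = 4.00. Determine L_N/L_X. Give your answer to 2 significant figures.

4.1×10^3

From the Stefan–Boltzmann law, L ∝ R²T⁴, so
L_N/L_X = (R_N/R_X)² (T_N/T_X)⁴ = (4.00)² × (4.00)⁴ = 16.00 × 256.0 = 4096.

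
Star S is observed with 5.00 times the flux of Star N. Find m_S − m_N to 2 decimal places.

-1.75

m_S − m_N = −2.5 log₁₀(F_S/F_N) = −2.5 log₁₀(5.00) = −2.5 × (0.699) = -1.747.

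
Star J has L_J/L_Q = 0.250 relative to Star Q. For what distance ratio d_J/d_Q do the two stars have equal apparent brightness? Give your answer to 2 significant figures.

Equal flux requires L_J/d_J² = L_Q/d_Q², so d_J/d_Q = √(L_J/L_Q)
= √(0.250) = 0.5000.

0.50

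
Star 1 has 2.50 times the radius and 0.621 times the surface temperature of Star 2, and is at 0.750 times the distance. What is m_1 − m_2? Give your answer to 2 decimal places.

L_1/L_2 = (2.50)²(0.621)⁴ = 0.9295.
F_1/F_2 = (L_1/L_2)/(d_1/d_2)² = 0.9295/0.5625 = 1.652.
m_1 − m_2 = −2.5 log₁₀(1.652) = -0.55.

-0.55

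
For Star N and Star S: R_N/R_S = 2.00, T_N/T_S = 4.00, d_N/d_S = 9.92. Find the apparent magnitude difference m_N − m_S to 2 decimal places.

L_N/L_S = (2.00)²(4.00)⁴ = 1024.
F_N/F_S = (L_N/L_S)/(d_N/d_S)² = 1024/98.41 = 10.41.
m_N − m_S = −2.5 log₁₀(10.41) = -2.54.

-2.54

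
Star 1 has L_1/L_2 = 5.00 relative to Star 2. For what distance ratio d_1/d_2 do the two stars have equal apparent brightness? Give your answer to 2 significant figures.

2.2

Equal flux requires L_1/d_1² = L_2/d_2², so d_1/d_2 = √(L_1/L_2)
= √(5.00) = 2.236.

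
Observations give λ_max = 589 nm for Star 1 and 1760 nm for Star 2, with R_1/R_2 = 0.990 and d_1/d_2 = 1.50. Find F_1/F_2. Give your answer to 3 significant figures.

Wien's law: T_1/T_2 = λ_2/λ_1 = 1760/589 = 2.988.
L_1/L_2 = (R_1/R_2)²(T_1/T_2)⁴ = (0.990)²(2.988)⁴ = 78.14.
F_1/F_2 = (L_1/L_2)/(d_1/d_2)² = 78.14/(1.50)² = 34.73.

34.7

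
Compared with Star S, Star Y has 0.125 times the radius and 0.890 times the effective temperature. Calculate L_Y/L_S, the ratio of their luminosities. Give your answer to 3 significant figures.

From the Stefan–Boltzmann law, L ∝ R²T⁴, so
L_Y/L_S = (R_Y/R_S)² (T_Y/T_S)⁴ = (0.125)² × (0.890)⁴ = 0.01562 × 0.6274 = 0.009803.

0.00980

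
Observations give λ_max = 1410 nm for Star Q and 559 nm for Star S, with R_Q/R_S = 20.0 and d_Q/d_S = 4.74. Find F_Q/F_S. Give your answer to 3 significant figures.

Wien's law: T_Q/T_S = λ_S/λ_Q = 559/1410 = 0.3965.
L_Q/L_S = (R_Q/R_S)²(T_Q/T_S)⁴ = (20.0)²(0.3965)⁴ = 9.882.
F_Q/F_S = (L_Q/L_S)/(d_Q/d_S)² = 9.882/(4.74)² = 0.4398.

0.440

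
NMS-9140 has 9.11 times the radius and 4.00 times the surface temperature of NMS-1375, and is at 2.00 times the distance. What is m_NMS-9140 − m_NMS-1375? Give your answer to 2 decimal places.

L_NMS-9140/L_NMS-1375 = (9.11)²(4.00)⁴ = 2.125×10^4.
F_NMS-9140/F_NMS-1375 = (L_NMS-9140/L_NMS-1375)/(d_NMS-9140/d_NMS-1375)² = 2.125×10^4/4.000 = 5311.
m_NMS-9140 − m_NMS-1375 = −2.5 log₁₀(5311) = -9.31.

-9.31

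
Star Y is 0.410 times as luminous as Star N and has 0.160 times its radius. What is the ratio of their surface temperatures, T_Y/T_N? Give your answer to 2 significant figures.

L ∝ R²T⁴ gives T ∝ (L/R²)^(1/4), so
T_Y/T_N = (0.410 / 0.160²)^(1/4) = (16.02)^(1/4) = 2.000.

2.0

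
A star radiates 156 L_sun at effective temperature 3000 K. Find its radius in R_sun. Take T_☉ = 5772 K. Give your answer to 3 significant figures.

R/R_☉ = √(L/L_☉) / (T/T_☉)² = √(156) / (0.5198)²
       = 12.49 / 0.2701 = 46.24.

46.2 R_sun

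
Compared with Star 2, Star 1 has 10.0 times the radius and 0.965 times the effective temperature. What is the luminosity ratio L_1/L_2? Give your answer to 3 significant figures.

From the Stefan–Boltzmann law, L ∝ R²T⁴, so
L_1/L_2 = (R_1/R_2)² (T_1/T_2)⁴ = (10.0)² × (0.965)⁴ = 100.0 × 0.8672 = 86.72.

86.7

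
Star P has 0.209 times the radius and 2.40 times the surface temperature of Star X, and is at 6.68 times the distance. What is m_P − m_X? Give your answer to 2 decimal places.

L_P/L_X = (0.209)²(2.40)⁴ = 1.449.
F_P/F_X = (L_P/L_X)/(d_P/d_X)² = 1.449/44.62 = 0.03248.
m_P − m_X = −2.5 log₁₀(0.03248) = 3.72.

3.72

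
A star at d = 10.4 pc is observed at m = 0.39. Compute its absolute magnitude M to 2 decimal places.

0.30

M = m − 5 log₁₀(d/10 pc) = 0.39 − 5 log₁₀(10.4/10)
  = 0.39 − 5 × 0.017 = 0.39 − 0.09 = 0.30.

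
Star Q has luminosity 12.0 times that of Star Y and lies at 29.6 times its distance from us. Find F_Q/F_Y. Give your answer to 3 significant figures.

F = L/(4πd²), so F_Q/F_Y = (L_Q/L_Y) / (d_Q/d_Y)²
= 12.0 / (29.6)² = 12.0 / 876.2 = 0.01370.

0.0137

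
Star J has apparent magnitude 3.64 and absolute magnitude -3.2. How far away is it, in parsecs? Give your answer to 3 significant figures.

233 pc

m − M = 5 log₁₀(d/10 pc)
3.64 − (-3.2) = 6.84 = 5 log₁₀(d/10)
d = 10 × 10^(6.84/5) = 10 × 10^1.368 = 233.3 pc.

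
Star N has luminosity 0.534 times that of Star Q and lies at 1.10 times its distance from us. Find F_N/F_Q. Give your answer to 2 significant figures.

0.44

F = L/(4πd²), so F_N/F_Q = (L_N/L_Q) / (d_N/d_Q)²
= 0.534 / (1.10)² = 0.534 / 1.210 = 0.4413.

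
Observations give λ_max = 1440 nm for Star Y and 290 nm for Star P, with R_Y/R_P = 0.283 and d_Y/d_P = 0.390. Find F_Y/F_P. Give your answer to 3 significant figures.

8.66×10^-4

Wien's law: T_Y/T_P = λ_P/λ_Y = 290/1440 = 0.2014.
L_Y/L_P = (R_Y/R_P)²(T_Y/T_P)⁴ = (0.283)²(0.2014)⁴ = 1.317×10^-4.
F_Y/F_P = (L_Y/L_P)/(d_Y/d_P)² = 1.317×10^-4/(0.390)² = 8.661×10^-4.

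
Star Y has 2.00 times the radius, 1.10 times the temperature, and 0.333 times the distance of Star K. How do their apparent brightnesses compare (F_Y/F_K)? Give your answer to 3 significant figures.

L_Y/L_K = (R_Y/R_K)²(T_Y/T_K)⁴ = (2.00)² × (1.10)⁴ = 5.856.
F_Y/F_K = (L_Y/L_K)/(d_Y/d_K)² = 5.856 / (0.333)² = 52.81.

52.8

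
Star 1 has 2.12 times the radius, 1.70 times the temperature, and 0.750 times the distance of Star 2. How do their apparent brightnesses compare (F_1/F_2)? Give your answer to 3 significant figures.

L_1/L_2 = (R_1/R_2)²(T_1/T_2)⁴ = (2.12)² × (1.70)⁴ = 37.54.
F_1/F_2 = (L_1/L_2)/(d_1/d_2)² = 37.54 / (0.750)² = 66.73.

66.7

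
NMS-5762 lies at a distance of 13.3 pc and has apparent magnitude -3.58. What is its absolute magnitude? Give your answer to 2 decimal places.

M = m − 5 log₁₀(d/10 pc) = -3.58 − 5 log₁₀(13.3/10)
  = -3.58 − 5 × 0.124 = -3.58 − 0.62 = -4.20.

-4.20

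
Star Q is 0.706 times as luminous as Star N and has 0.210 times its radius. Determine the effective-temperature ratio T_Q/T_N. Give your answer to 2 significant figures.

L ∝ R²T⁴ gives T ∝ (L/R²)^(1/4), so
T_Q/T_N = (0.706 / 0.210²)^(1/4) = (16.01)^(1/4) = 2.000.

2.0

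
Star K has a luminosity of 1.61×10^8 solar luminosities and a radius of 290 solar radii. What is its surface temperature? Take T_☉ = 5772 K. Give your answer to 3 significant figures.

T/T_☉ = (L/L_☉)^(1/4) / (R/R_☉)^(1/2)
T = 5772 × (1.61×10^8)^(1/4) / √(290) = 5772 × 112.6 / 17.03 = 3.818×10^4 K.

3.82×10^4 K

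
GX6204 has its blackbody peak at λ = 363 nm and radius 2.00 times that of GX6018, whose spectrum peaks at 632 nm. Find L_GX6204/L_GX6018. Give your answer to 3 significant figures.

Wien's law gives T ∝ 1/λ_max, so T_GX6204/T_GX6018 = λ_GX6018/λ_GX6204 = 632/363 = 1.741.
Then L ∝ R²T⁴ gives L_GX6204/L_GX6018 = (2.00)² × (1.741)⁴ = 4.000 × 9.188 = 36.75.

36.8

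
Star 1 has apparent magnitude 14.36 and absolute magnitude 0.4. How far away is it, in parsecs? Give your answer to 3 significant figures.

6.19×10^3 pc

m − M = 5 log₁₀(d/10 pc)
14.36 − (0.4) = 13.96 = 5 log₁₀(d/10)
d = 10 × 10^(13.96/5) = 10 × 10^2.792 = 6194 pc.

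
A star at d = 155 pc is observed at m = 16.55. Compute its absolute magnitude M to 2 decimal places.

M = m − 5 log₁₀(d/10 pc) = 16.55 − 5 log₁₀(155/10)
  = 16.55 − 5 × 1.190 = 16.55 − 5.95 = 10.60.

10.60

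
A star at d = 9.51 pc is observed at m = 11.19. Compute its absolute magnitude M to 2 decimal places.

11.30

M = m − 5 log₁₀(d/10 pc) = 11.19 − 5 log₁₀(9.51/10)
  = 11.19 − 5 × -0.022 = 11.19 − -0.11 = 11.30.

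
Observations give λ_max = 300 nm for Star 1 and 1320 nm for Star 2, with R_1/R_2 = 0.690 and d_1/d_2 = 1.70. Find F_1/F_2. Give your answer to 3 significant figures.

Wien's law: T_1/T_2 = λ_2/λ_1 = 1320/300 = 4.400.
L_1/L_2 = (R_1/R_2)²(T_1/T_2)⁴ = (0.690)²(4.400)⁴ = 178.4.
F_1/F_2 = (L_1/L_2)/(d_1/d_2)² = 178.4/(1.70)² = 61.75.

61.7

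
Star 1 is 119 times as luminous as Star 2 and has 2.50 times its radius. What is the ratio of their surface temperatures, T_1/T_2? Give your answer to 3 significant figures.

2.09

L ∝ R²T⁴ gives T ∝ (L/R²)^(1/4), so
T_1/T_2 = (119 / 2.50²)^(1/4) = (19.04)^(1/4) = 2.089.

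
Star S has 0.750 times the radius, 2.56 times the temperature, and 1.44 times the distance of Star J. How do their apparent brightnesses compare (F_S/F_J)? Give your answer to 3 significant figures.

11.7

L_S/L_J = (R_S/R_J)²(T_S/T_J)⁴ = (0.750)² × (2.56)⁴ = 24.16.
F_S/F_J = (L_S/L_J)/(d_S/d_J)² = 24.16 / (1.44)² = 11.65.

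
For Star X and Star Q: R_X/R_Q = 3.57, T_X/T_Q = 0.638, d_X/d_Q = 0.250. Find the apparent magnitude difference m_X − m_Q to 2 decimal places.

-3.82

L_X/L_Q = (3.57)²(0.638)⁴ = 2.112.
F_X/F_Q = (L_X/L_Q)/(d_X/d_Q)² = 2.112/0.06250 = 33.79.
m_X − m_Q = −2.5 log₁₀(33.79) = -3.82.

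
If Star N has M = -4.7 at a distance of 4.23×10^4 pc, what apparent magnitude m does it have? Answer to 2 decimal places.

m = M + 5 log₁₀(d/10 pc) = -4.7 + 5 log₁₀(4.23×10^4/10)
  = -4.7 + 5 × 3.626 = -4.7 + 18.13 = 13.43.

13.43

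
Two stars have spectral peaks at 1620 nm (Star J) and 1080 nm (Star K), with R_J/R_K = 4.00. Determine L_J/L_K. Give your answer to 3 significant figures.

Wien's law gives T ∝ 1/λ_max, so T_J/T_K = λ_K/λ_J = 1080/1620 = 0.6667.
Then L ∝ R²T⁴ gives L_J/L_K = (4.00)² × (0.6667)⁴ = 16.00 × 0.1975 = 3.160.

3.16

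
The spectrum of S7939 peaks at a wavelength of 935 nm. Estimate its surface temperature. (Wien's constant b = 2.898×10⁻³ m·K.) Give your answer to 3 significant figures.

T = b/λ_max = 2.898×10⁻³ / (935×10⁻⁹) = 3099 K.

3.10×10^3 K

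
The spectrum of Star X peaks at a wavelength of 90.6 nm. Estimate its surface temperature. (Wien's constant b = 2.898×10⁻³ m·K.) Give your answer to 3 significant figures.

T = b/λ_max = 2.898×10⁻³ / (90.6×10⁻⁹) = 3.199×10^4 K.

3.20×10^4 K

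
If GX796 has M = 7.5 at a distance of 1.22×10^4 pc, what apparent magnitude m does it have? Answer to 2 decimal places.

m = M + 5 log₁₀(d/10 pc) = 7.5 + 5 log₁₀(1.22×10^4/10)
  = 7.5 + 5 × 3.086 = 7.5 + 15.43 = 22.93.

22.93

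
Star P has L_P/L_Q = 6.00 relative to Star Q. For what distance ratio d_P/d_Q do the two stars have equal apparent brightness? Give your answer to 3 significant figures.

2.45

Equal flux requires L_P/d_P² = L_Q/d_Q², so d_P/d_Q = √(L_P/L_Q)
= √(6.00) = 2.449.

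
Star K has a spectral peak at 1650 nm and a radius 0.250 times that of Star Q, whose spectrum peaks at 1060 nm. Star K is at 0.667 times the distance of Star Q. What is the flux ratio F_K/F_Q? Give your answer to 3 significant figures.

0.0239

Wien's law: T_K/T_Q = λ_Q/λ_K = 1060/1650 = 0.6424.
L_K/L_Q = (R_K/R_Q)²(T_K/T_Q)⁴ = (0.250)²(0.6424)⁴ = 0.01065.
F_K/F_Q = (L_K/L_Q)/(d_K/d_Q)² = 0.01065/(0.667)² = 0.02393.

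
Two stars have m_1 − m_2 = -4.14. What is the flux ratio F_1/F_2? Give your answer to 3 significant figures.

F_1/F_2 = 10^(−(m_1 − m_2)/2.5) = 10^(4.14/2.5) = 10^1.656 = 45.29.

45.3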